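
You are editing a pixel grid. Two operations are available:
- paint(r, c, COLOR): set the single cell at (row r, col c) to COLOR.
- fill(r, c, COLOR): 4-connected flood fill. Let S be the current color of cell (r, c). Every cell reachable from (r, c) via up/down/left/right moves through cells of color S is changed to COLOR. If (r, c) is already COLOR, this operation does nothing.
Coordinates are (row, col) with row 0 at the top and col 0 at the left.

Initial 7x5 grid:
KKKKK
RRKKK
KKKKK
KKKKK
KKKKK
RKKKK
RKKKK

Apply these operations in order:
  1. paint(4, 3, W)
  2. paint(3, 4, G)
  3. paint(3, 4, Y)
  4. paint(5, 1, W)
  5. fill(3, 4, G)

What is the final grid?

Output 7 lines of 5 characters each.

Answer: KKKKK
RRKKK
KKKKK
KKKKG
KKKWK
RWKKK
RKKKK

Derivation:
After op 1 paint(4,3,W):
KKKKK
RRKKK
KKKKK
KKKKK
KKKWK
RKKKK
RKKKK
After op 2 paint(3,4,G):
KKKKK
RRKKK
KKKKK
KKKKG
KKKWK
RKKKK
RKKKK
After op 3 paint(3,4,Y):
KKKKK
RRKKK
KKKKK
KKKKY
KKKWK
RKKKK
RKKKK
After op 4 paint(5,1,W):
KKKKK
RRKKK
KKKKK
KKKKY
KKKWK
RWKKK
RKKKK
After op 5 fill(3,4,G) [1 cells changed]:
KKKKK
RRKKK
KKKKK
KKKKG
KKKWK
RWKKK
RKKKK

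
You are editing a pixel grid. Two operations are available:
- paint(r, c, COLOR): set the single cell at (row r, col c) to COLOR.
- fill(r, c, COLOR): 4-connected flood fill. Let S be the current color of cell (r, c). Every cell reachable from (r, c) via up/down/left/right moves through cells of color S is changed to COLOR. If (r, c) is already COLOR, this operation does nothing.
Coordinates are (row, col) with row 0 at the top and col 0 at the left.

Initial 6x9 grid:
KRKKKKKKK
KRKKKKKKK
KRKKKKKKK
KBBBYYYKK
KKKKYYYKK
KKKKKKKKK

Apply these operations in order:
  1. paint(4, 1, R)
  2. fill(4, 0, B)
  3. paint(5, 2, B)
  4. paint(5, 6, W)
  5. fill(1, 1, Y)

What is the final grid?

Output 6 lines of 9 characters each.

Answer: BYBBBBBBB
BYBBBBBBB
BYBBBBBBB
BBBBYYYBB
BRBBYYYBB
BBBBBBWBB

Derivation:
After op 1 paint(4,1,R):
KRKKKKKKK
KRKKKKKKK
KRKKKKKKK
KBBBYYYKK
KRKKYYYKK
KKKKKKKKK
After op 2 fill(4,0,B) [41 cells changed]:
BRBBBBBBB
BRBBBBBBB
BRBBBBBBB
BBBBYYYBB
BRBBYYYBB
BBBBBBBBB
After op 3 paint(5,2,B):
BRBBBBBBB
BRBBBBBBB
BRBBBBBBB
BBBBYYYBB
BRBBYYYBB
BBBBBBBBB
After op 4 paint(5,6,W):
BRBBBBBBB
BRBBBBBBB
BRBBBBBBB
BBBBYYYBB
BRBBYYYBB
BBBBBBWBB
After op 5 fill(1,1,Y) [3 cells changed]:
BYBBBBBBB
BYBBBBBBB
BYBBBBBBB
BBBBYYYBB
BRBBYYYBB
BBBBBBWBB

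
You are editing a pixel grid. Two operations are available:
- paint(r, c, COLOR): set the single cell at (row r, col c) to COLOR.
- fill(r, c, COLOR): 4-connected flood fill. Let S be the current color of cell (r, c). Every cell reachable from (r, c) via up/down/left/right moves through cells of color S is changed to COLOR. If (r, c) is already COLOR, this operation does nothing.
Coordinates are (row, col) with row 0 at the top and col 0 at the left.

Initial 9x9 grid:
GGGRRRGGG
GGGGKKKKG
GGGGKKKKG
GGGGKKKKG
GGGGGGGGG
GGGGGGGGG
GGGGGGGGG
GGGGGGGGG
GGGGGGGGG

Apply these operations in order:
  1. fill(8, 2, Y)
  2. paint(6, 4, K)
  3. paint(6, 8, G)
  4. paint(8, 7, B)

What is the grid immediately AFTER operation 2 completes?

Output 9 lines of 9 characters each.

After op 1 fill(8,2,Y) [66 cells changed]:
YYYRRRYYY
YYYYKKKKY
YYYYKKKKY
YYYYKKKKY
YYYYYYYYY
YYYYYYYYY
YYYYYYYYY
YYYYYYYYY
YYYYYYYYY
After op 2 paint(6,4,K):
YYYRRRYYY
YYYYKKKKY
YYYYKKKKY
YYYYKKKKY
YYYYYYYYY
YYYYYYYYY
YYYYKYYYY
YYYYYYYYY
YYYYYYYYY

Answer: YYYRRRYYY
YYYYKKKKY
YYYYKKKKY
YYYYKKKKY
YYYYYYYYY
YYYYYYYYY
YYYYKYYYY
YYYYYYYYY
YYYYYYYYY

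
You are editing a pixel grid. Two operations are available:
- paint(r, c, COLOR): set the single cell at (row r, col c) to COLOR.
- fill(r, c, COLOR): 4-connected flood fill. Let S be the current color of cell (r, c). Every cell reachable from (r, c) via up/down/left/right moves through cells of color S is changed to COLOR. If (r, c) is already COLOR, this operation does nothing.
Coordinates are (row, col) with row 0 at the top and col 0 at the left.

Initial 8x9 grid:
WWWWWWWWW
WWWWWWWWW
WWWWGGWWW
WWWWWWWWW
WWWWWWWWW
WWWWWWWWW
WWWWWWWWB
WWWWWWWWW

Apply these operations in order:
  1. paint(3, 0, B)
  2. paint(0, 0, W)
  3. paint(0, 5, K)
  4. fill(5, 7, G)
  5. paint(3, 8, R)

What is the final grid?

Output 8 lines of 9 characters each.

Answer: GGGGGKGGG
GGGGGGGGG
GGGGGGGGG
BGGGGGGGR
GGGGGGGGG
GGGGGGGGG
GGGGGGGGB
GGGGGGGGG

Derivation:
After op 1 paint(3,0,B):
WWWWWWWWW
WWWWWWWWW
WWWWGGWWW
BWWWWWWWW
WWWWWWWWW
WWWWWWWWW
WWWWWWWWB
WWWWWWWWW
After op 2 paint(0,0,W):
WWWWWWWWW
WWWWWWWWW
WWWWGGWWW
BWWWWWWWW
WWWWWWWWW
WWWWWWWWW
WWWWWWWWB
WWWWWWWWW
After op 3 paint(0,5,K):
WWWWWKWWW
WWWWWWWWW
WWWWGGWWW
BWWWWWWWW
WWWWWWWWW
WWWWWWWWW
WWWWWWWWB
WWWWWWWWW
After op 4 fill(5,7,G) [67 cells changed]:
GGGGGKGGG
GGGGGGGGG
GGGGGGGGG
BGGGGGGGG
GGGGGGGGG
GGGGGGGGG
GGGGGGGGB
GGGGGGGGG
After op 5 paint(3,8,R):
GGGGGKGGG
GGGGGGGGG
GGGGGGGGG
BGGGGGGGR
GGGGGGGGG
GGGGGGGGG
GGGGGGGGB
GGGGGGGGG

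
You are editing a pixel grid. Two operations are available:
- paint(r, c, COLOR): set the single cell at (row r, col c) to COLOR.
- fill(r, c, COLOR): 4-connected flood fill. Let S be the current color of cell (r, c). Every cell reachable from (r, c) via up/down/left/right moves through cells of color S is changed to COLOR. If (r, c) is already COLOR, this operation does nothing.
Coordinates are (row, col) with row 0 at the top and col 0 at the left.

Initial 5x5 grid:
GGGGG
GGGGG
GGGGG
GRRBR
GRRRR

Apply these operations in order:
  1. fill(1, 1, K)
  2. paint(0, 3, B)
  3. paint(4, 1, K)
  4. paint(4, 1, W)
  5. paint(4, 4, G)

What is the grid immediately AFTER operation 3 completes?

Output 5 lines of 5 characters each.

After op 1 fill(1,1,K) [17 cells changed]:
KKKKK
KKKKK
KKKKK
KRRBR
KRRRR
After op 2 paint(0,3,B):
KKKBK
KKKKK
KKKKK
KRRBR
KRRRR
After op 3 paint(4,1,K):
KKKBK
KKKKK
KKKKK
KRRBR
KKRRR

Answer: KKKBK
KKKKK
KKKKK
KRRBR
KKRRR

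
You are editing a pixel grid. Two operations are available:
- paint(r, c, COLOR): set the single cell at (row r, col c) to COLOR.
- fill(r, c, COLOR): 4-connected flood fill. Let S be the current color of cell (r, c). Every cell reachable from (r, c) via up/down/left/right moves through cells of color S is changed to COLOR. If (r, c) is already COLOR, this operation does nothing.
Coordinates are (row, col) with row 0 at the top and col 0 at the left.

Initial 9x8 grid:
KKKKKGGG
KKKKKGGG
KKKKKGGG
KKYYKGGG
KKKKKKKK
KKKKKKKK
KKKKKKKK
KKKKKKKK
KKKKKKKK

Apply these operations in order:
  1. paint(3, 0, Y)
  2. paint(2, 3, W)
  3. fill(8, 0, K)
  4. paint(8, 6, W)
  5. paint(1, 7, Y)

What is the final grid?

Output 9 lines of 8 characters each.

Answer: KKKKKGGG
KKKKKGGY
KKKWKGGG
YKYYKGGG
KKKKKKKK
KKKKKKKK
KKKKKKKK
KKKKKKKK
KKKKKKWK

Derivation:
After op 1 paint(3,0,Y):
KKKKKGGG
KKKKKGGG
KKKKKGGG
YKYYKGGG
KKKKKKKK
KKKKKKKK
KKKKKKKK
KKKKKKKK
KKKKKKKK
After op 2 paint(2,3,W):
KKKKKGGG
KKKKKGGG
KKKWKGGG
YKYYKGGG
KKKKKKKK
KKKKKKKK
KKKKKKKK
KKKKKKKK
KKKKKKKK
After op 3 fill(8,0,K) [0 cells changed]:
KKKKKGGG
KKKKKGGG
KKKWKGGG
YKYYKGGG
KKKKKKKK
KKKKKKKK
KKKKKKKK
KKKKKKKK
KKKKKKKK
After op 4 paint(8,6,W):
KKKKKGGG
KKKKKGGG
KKKWKGGG
YKYYKGGG
KKKKKKKK
KKKKKKKK
KKKKKKKK
KKKKKKKK
KKKKKKWK
After op 5 paint(1,7,Y):
KKKKKGGG
KKKKKGGY
KKKWKGGG
YKYYKGGG
KKKKKKKK
KKKKKKKK
KKKKKKKK
KKKKKKKK
KKKKKKWK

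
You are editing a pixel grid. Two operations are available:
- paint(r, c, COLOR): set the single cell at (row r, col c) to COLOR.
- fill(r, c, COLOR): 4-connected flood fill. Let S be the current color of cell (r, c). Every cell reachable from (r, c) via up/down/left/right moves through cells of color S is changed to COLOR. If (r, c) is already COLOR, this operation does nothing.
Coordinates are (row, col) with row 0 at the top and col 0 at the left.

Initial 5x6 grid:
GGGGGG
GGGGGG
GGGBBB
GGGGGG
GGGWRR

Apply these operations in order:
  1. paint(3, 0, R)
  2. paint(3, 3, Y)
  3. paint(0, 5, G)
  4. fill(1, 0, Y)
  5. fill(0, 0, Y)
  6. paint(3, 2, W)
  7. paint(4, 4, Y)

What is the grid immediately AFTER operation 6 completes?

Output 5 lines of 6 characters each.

After op 1 paint(3,0,R):
GGGGGG
GGGGGG
GGGBBB
RGGGGG
GGGWRR
After op 2 paint(3,3,Y):
GGGGGG
GGGGGG
GGGBBB
RGGYGG
GGGWRR
After op 3 paint(0,5,G):
GGGGGG
GGGGGG
GGGBBB
RGGYGG
GGGWRR
After op 4 fill(1,0,Y) [20 cells changed]:
YYYYYY
YYYYYY
YYYBBB
RYYYGG
YYYWRR
After op 5 fill(0,0,Y) [0 cells changed]:
YYYYYY
YYYYYY
YYYBBB
RYYYGG
YYYWRR
After op 6 paint(3,2,W):
YYYYYY
YYYYYY
YYYBBB
RYWYGG
YYYWRR

Answer: YYYYYY
YYYYYY
YYYBBB
RYWYGG
YYYWRR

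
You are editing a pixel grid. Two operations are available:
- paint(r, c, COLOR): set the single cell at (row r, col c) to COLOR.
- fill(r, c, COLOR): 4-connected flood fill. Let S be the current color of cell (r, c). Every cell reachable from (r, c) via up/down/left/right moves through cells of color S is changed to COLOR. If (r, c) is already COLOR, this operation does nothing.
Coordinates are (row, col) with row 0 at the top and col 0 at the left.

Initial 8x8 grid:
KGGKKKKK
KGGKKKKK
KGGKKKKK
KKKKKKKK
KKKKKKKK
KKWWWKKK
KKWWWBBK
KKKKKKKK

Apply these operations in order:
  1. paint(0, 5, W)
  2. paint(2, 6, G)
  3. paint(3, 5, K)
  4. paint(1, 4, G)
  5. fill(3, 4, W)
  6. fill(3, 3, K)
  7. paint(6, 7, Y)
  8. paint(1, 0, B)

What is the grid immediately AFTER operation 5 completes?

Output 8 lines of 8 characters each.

After op 1 paint(0,5,W):
KGGKKWKK
KGGKKKKK
KGGKKKKK
KKKKKKKK
KKKKKKKK
KKWWWKKK
KKWWWBBK
KKKKKKKK
After op 2 paint(2,6,G):
KGGKKWKK
KGGKKKKK
KGGKKKGK
KKKKKKKK
KKKKKKKK
KKWWWKKK
KKWWWBBK
KKKKKKKK
After op 3 paint(3,5,K):
KGGKKWKK
KGGKKKKK
KGGKKKGK
KKKKKKKK
KKKKKKKK
KKWWWKKK
KKWWWBBK
KKKKKKKK
After op 4 paint(1,4,G):
KGGKKWKK
KGGKGKKK
KGGKKKGK
KKKKKKKK
KKKKKKKK
KKWWWKKK
KKWWWBBK
KKKKKKKK
After op 5 fill(3,4,W) [47 cells changed]:
WGGWWWWW
WGGWGWWW
WGGWWWGW
WWWWWWWW
WWWWWWWW
WWWWWWWW
WWWWWBBW
WWWWWWWW

Answer: WGGWWWWW
WGGWGWWW
WGGWWWGW
WWWWWWWW
WWWWWWWW
WWWWWWWW
WWWWWBBW
WWWWWWWW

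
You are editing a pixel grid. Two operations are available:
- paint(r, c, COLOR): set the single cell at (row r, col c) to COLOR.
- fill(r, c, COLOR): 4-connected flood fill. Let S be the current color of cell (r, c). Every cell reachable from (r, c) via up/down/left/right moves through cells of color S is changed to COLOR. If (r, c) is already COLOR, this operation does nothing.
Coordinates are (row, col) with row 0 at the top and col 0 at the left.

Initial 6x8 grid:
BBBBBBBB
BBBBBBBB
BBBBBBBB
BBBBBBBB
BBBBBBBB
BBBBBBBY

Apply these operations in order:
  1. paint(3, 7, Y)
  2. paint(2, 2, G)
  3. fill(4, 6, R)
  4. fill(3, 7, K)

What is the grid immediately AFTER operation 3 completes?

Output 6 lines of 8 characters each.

Answer: RRRRRRRR
RRRRRRRR
RRGRRRRR
RRRRRRRY
RRRRRRRR
RRRRRRRY

Derivation:
After op 1 paint(3,7,Y):
BBBBBBBB
BBBBBBBB
BBBBBBBB
BBBBBBBY
BBBBBBBB
BBBBBBBY
After op 2 paint(2,2,G):
BBBBBBBB
BBBBBBBB
BBGBBBBB
BBBBBBBY
BBBBBBBB
BBBBBBBY
After op 3 fill(4,6,R) [45 cells changed]:
RRRRRRRR
RRRRRRRR
RRGRRRRR
RRRRRRRY
RRRRRRRR
RRRRRRRY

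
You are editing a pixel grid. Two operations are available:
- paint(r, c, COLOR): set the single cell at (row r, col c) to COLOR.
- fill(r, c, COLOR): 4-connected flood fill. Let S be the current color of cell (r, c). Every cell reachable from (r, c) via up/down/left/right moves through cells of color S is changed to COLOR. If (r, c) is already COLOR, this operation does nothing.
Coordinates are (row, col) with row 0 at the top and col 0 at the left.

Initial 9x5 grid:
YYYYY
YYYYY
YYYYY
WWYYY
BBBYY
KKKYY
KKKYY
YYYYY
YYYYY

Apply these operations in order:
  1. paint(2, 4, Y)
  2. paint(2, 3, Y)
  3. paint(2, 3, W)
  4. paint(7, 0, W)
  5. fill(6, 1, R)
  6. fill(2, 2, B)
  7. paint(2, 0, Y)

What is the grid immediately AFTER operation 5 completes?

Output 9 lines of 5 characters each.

After op 1 paint(2,4,Y):
YYYYY
YYYYY
YYYYY
WWYYY
BBBYY
KKKYY
KKKYY
YYYYY
YYYYY
After op 2 paint(2,3,Y):
YYYYY
YYYYY
YYYYY
WWYYY
BBBYY
KKKYY
KKKYY
YYYYY
YYYYY
After op 3 paint(2,3,W):
YYYYY
YYYYY
YYYWY
WWYYY
BBBYY
KKKYY
KKKYY
YYYYY
YYYYY
After op 4 paint(7,0,W):
YYYYY
YYYYY
YYYWY
WWYYY
BBBYY
KKKYY
KKKYY
WYYYY
YYYYY
After op 5 fill(6,1,R) [6 cells changed]:
YYYYY
YYYYY
YYYWY
WWYYY
BBBYY
RRRYY
RRRYY
WYYYY
YYYYY

Answer: YYYYY
YYYYY
YYYWY
WWYYY
BBBYY
RRRYY
RRRYY
WYYYY
YYYYY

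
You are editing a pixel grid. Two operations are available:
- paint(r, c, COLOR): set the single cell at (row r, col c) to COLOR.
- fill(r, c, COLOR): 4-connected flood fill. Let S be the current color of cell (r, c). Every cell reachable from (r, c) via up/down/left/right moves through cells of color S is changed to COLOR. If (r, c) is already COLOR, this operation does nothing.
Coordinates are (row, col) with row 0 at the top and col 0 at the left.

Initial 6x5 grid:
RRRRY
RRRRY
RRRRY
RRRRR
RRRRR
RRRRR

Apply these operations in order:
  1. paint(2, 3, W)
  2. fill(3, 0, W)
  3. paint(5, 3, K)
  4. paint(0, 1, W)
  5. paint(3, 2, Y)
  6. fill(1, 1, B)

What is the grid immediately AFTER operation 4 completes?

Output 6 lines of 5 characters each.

After op 1 paint(2,3,W):
RRRRY
RRRRY
RRRWY
RRRRR
RRRRR
RRRRR
After op 2 fill(3,0,W) [26 cells changed]:
WWWWY
WWWWY
WWWWY
WWWWW
WWWWW
WWWWW
After op 3 paint(5,3,K):
WWWWY
WWWWY
WWWWY
WWWWW
WWWWW
WWWKW
After op 4 paint(0,1,W):
WWWWY
WWWWY
WWWWY
WWWWW
WWWWW
WWWKW

Answer: WWWWY
WWWWY
WWWWY
WWWWW
WWWWW
WWWKW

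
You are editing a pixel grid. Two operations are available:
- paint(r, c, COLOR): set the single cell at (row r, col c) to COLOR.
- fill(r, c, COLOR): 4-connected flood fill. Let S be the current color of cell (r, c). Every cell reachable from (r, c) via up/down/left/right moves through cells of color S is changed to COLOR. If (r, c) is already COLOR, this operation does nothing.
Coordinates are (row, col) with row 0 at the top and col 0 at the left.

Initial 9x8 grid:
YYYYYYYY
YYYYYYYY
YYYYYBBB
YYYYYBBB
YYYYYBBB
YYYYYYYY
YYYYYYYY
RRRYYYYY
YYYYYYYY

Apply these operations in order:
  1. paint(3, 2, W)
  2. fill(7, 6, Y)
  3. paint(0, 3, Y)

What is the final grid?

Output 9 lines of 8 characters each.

After op 1 paint(3,2,W):
YYYYYYYY
YYYYYYYY
YYYYYBBB
YYWYYBBB
YYYYYBBB
YYYYYYYY
YYYYYYYY
RRRYYYYY
YYYYYYYY
After op 2 fill(7,6,Y) [0 cells changed]:
YYYYYYYY
YYYYYYYY
YYYYYBBB
YYWYYBBB
YYYYYBBB
YYYYYYYY
YYYYYYYY
RRRYYYYY
YYYYYYYY
After op 3 paint(0,3,Y):
YYYYYYYY
YYYYYYYY
YYYYYBBB
YYWYYBBB
YYYYYBBB
YYYYYYYY
YYYYYYYY
RRRYYYYY
YYYYYYYY

Answer: YYYYYYYY
YYYYYYYY
YYYYYBBB
YYWYYBBB
YYYYYBBB
YYYYYYYY
YYYYYYYY
RRRYYYYY
YYYYYYYY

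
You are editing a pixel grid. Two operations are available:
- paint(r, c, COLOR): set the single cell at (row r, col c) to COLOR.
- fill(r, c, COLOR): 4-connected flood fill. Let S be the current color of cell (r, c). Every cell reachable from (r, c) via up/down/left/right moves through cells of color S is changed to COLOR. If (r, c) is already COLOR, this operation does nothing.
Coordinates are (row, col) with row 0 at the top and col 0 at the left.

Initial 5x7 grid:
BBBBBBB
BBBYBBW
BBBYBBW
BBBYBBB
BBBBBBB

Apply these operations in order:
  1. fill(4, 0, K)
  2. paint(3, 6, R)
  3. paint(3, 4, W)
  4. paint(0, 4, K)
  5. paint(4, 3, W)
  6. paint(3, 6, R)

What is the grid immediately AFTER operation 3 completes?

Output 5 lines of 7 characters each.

After op 1 fill(4,0,K) [30 cells changed]:
KKKKKKK
KKKYKKW
KKKYKKW
KKKYKKK
KKKKKKK
After op 2 paint(3,6,R):
KKKKKKK
KKKYKKW
KKKYKKW
KKKYKKR
KKKKKKK
After op 3 paint(3,4,W):
KKKKKKK
KKKYKKW
KKKYKKW
KKKYWKR
KKKKKKK

Answer: KKKKKKK
KKKYKKW
KKKYKKW
KKKYWKR
KKKKKKK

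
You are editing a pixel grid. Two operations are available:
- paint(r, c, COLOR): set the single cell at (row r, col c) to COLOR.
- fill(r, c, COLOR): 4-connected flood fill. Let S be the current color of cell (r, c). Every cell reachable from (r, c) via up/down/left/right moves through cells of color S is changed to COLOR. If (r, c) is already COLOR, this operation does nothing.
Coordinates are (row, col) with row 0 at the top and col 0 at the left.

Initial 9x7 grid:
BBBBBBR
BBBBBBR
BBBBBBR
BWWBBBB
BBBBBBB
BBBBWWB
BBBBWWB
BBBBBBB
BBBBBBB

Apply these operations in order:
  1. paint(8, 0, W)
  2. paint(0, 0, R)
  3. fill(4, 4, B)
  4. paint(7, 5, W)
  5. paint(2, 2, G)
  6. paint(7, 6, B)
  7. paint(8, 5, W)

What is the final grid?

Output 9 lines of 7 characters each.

Answer: RBBBBBR
BBBBBBR
BBGBBBR
BWWBBBB
BBBBBBB
BBBBWWB
BBBBWWB
BBBBBWB
WBBBBWB

Derivation:
After op 1 paint(8,0,W):
BBBBBBR
BBBBBBR
BBBBBBR
BWWBBBB
BBBBBBB
BBBBWWB
BBBBWWB
BBBBBBB
WBBBBBB
After op 2 paint(0,0,R):
RBBBBBR
BBBBBBR
BBBBBBR
BWWBBBB
BBBBBBB
BBBBWWB
BBBBWWB
BBBBBBB
WBBBBBB
After op 3 fill(4,4,B) [0 cells changed]:
RBBBBBR
BBBBBBR
BBBBBBR
BWWBBBB
BBBBBBB
BBBBWWB
BBBBWWB
BBBBBBB
WBBBBBB
After op 4 paint(7,5,W):
RBBBBBR
BBBBBBR
BBBBBBR
BWWBBBB
BBBBBBB
BBBBWWB
BBBBWWB
BBBBBWB
WBBBBBB
After op 5 paint(2,2,G):
RBBBBBR
BBBBBBR
BBGBBBR
BWWBBBB
BBBBBBB
BBBBWWB
BBBBWWB
BBBBBWB
WBBBBBB
After op 6 paint(7,6,B):
RBBBBBR
BBBBBBR
BBGBBBR
BWWBBBB
BBBBBBB
BBBBWWB
BBBBWWB
BBBBBWB
WBBBBBB
After op 7 paint(8,5,W):
RBBBBBR
BBBBBBR
BBGBBBR
BWWBBBB
BBBBBBB
BBBBWWB
BBBBWWB
BBBBBWB
WBBBBWB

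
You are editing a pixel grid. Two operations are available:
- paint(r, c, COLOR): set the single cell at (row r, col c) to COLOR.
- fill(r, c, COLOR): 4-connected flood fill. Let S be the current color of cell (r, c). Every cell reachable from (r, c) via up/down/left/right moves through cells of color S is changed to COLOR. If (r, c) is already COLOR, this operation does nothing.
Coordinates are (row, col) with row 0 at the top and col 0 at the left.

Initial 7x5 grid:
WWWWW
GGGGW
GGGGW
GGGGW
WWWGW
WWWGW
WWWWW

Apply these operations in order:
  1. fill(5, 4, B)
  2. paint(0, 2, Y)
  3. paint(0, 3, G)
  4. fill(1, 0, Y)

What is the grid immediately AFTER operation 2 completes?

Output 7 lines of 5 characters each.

Answer: BBYBB
GGGGB
GGGGB
GGGGB
BBBGB
BBBGB
BBBBB

Derivation:
After op 1 fill(5,4,B) [21 cells changed]:
BBBBB
GGGGB
GGGGB
GGGGB
BBBGB
BBBGB
BBBBB
After op 2 paint(0,2,Y):
BBYBB
GGGGB
GGGGB
GGGGB
BBBGB
BBBGB
BBBBB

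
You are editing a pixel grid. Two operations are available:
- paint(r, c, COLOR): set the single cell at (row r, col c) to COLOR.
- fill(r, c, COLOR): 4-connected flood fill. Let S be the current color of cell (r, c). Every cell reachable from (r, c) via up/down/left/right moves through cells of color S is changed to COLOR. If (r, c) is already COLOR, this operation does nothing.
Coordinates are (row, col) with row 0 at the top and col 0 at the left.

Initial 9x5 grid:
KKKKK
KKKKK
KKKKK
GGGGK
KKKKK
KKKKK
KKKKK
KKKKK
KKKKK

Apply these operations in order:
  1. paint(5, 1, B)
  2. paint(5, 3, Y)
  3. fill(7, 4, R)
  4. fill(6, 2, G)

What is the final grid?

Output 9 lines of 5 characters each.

Answer: GGGGG
GGGGG
GGGGG
GGGGG
GGGGG
GBGYG
GGGGG
GGGGG
GGGGG

Derivation:
After op 1 paint(5,1,B):
KKKKK
KKKKK
KKKKK
GGGGK
KKKKK
KBKKK
KKKKK
KKKKK
KKKKK
After op 2 paint(5,3,Y):
KKKKK
KKKKK
KKKKK
GGGGK
KKKKK
KBKYK
KKKKK
KKKKK
KKKKK
After op 3 fill(7,4,R) [39 cells changed]:
RRRRR
RRRRR
RRRRR
GGGGR
RRRRR
RBRYR
RRRRR
RRRRR
RRRRR
After op 4 fill(6,2,G) [39 cells changed]:
GGGGG
GGGGG
GGGGG
GGGGG
GGGGG
GBGYG
GGGGG
GGGGG
GGGGG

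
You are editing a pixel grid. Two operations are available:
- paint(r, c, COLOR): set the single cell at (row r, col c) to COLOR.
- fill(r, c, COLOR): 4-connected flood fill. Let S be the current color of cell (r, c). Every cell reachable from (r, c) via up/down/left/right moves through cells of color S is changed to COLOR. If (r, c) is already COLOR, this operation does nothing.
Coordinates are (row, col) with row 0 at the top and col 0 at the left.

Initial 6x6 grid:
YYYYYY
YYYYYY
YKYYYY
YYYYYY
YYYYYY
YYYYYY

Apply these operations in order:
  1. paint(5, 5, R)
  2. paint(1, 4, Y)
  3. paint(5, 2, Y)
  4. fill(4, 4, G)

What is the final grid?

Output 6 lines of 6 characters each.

Answer: GGGGGG
GGGGGG
GKGGGG
GGGGGG
GGGGGG
GGGGGR

Derivation:
After op 1 paint(5,5,R):
YYYYYY
YYYYYY
YKYYYY
YYYYYY
YYYYYY
YYYYYR
After op 2 paint(1,4,Y):
YYYYYY
YYYYYY
YKYYYY
YYYYYY
YYYYYY
YYYYYR
After op 3 paint(5,2,Y):
YYYYYY
YYYYYY
YKYYYY
YYYYYY
YYYYYY
YYYYYR
After op 4 fill(4,4,G) [34 cells changed]:
GGGGGG
GGGGGG
GKGGGG
GGGGGG
GGGGGG
GGGGGR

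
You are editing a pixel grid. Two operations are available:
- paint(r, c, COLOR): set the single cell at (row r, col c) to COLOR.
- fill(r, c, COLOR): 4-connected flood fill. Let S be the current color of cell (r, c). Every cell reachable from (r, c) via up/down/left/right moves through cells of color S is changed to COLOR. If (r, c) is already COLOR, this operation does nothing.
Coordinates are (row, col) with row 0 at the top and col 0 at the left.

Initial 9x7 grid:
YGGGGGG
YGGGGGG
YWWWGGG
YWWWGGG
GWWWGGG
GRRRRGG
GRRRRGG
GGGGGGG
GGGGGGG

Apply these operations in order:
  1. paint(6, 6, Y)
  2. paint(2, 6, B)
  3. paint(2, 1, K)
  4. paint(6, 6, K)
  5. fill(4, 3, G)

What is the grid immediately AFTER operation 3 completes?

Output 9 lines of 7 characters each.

After op 1 paint(6,6,Y):
YGGGGGG
YGGGGGG
YWWWGGG
YWWWGGG
GWWWGGG
GRRRRGG
GRRRRGY
GGGGGGG
GGGGGGG
After op 2 paint(2,6,B):
YGGGGGG
YGGGGGG
YWWWGGB
YWWWGGG
GWWWGGG
GRRRRGG
GRRRRGY
GGGGGGG
GGGGGGG
After op 3 paint(2,1,K):
YGGGGGG
YGGGGGG
YKWWGGB
YWWWGGG
GWWWGGG
GRRRRGG
GRRRRGY
GGGGGGG
GGGGGGG

Answer: YGGGGGG
YGGGGGG
YKWWGGB
YWWWGGG
GWWWGGG
GRRRRGG
GRRRRGY
GGGGGGG
GGGGGGG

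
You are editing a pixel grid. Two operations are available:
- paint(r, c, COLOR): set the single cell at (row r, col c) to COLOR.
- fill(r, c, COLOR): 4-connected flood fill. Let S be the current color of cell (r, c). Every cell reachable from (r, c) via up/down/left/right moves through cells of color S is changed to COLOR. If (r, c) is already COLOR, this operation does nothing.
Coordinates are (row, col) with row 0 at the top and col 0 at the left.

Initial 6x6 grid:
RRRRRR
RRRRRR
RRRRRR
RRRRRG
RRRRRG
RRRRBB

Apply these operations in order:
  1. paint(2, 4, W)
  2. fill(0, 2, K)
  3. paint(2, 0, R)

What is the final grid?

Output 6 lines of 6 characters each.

After op 1 paint(2,4,W):
RRRRRR
RRRRRR
RRRRWR
RRRRRG
RRRRRG
RRRRBB
After op 2 fill(0,2,K) [31 cells changed]:
KKKKKK
KKKKKK
KKKKWK
KKKKKG
KKKKKG
KKKKBB
After op 3 paint(2,0,R):
KKKKKK
KKKKKK
RKKKWK
KKKKKG
KKKKKG
KKKKBB

Answer: KKKKKK
KKKKKK
RKKKWK
KKKKKG
KKKKKG
KKKKBB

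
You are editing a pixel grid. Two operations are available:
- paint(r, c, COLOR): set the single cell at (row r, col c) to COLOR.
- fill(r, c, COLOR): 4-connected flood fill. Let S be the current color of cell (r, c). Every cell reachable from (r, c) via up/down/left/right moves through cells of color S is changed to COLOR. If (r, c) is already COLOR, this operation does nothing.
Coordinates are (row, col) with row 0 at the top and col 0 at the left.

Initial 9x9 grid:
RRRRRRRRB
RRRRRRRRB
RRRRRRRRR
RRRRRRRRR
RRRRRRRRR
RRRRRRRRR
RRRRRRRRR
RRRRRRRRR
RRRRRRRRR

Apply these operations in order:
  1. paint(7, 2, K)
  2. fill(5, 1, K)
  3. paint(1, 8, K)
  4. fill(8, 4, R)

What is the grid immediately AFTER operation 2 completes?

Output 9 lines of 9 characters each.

After op 1 paint(7,2,K):
RRRRRRRRB
RRRRRRRRB
RRRRRRRRR
RRRRRRRRR
RRRRRRRRR
RRRRRRRRR
RRRRRRRRR
RRKRRRRRR
RRRRRRRRR
After op 2 fill(5,1,K) [78 cells changed]:
KKKKKKKKB
KKKKKKKKB
KKKKKKKKK
KKKKKKKKK
KKKKKKKKK
KKKKKKKKK
KKKKKKKKK
KKKKKKKKK
KKKKKKKKK

Answer: KKKKKKKKB
KKKKKKKKB
KKKKKKKKK
KKKKKKKKK
KKKKKKKKK
KKKKKKKKK
KKKKKKKKK
KKKKKKKKK
KKKKKKKKK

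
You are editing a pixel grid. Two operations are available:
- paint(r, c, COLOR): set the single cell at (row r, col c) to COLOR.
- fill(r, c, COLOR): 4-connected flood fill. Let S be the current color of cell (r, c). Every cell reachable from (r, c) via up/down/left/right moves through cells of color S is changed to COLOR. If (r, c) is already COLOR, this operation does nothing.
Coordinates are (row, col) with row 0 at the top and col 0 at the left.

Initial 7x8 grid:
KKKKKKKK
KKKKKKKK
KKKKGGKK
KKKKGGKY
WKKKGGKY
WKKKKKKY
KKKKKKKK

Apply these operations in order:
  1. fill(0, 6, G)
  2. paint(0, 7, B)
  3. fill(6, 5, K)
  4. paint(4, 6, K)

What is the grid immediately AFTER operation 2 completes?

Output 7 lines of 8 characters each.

Answer: GGGGGGGB
GGGGGGGG
GGGGGGGG
GGGGGGGY
WGGGGGGY
WGGGGGGY
GGGGGGGG

Derivation:
After op 1 fill(0,6,G) [45 cells changed]:
GGGGGGGG
GGGGGGGG
GGGGGGGG
GGGGGGGY
WGGGGGGY
WGGGGGGY
GGGGGGGG
After op 2 paint(0,7,B):
GGGGGGGB
GGGGGGGG
GGGGGGGG
GGGGGGGY
WGGGGGGY
WGGGGGGY
GGGGGGGG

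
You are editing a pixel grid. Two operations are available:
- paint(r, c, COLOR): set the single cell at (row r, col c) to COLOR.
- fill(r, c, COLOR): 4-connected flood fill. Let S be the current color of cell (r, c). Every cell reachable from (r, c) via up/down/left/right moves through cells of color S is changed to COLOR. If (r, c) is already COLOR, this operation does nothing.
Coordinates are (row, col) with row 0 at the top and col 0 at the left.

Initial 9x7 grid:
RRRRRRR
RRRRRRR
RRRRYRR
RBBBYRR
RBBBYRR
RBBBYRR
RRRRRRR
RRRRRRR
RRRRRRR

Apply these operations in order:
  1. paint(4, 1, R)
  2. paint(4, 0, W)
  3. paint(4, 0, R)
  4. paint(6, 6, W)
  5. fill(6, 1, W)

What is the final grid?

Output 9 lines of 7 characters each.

After op 1 paint(4,1,R):
RRRRRRR
RRRRRRR
RRRRYRR
RBBBYRR
RRBBYRR
RBBBYRR
RRRRRRR
RRRRRRR
RRRRRRR
After op 2 paint(4,0,W):
RRRRRRR
RRRRRRR
RRRRYRR
RBBBYRR
WRBBYRR
RBBBYRR
RRRRRRR
RRRRRRR
RRRRRRR
After op 3 paint(4,0,R):
RRRRRRR
RRRRRRR
RRRRYRR
RBBBYRR
RRBBYRR
RBBBYRR
RRRRRRR
RRRRRRR
RRRRRRR
After op 4 paint(6,6,W):
RRRRRRR
RRRRRRR
RRRRYRR
RBBBYRR
RRBBYRR
RBBBYRR
RRRRRRW
RRRRRRR
RRRRRRR
After op 5 fill(6,1,W) [50 cells changed]:
WWWWWWW
WWWWWWW
WWWWYWW
WBBBYWW
WWBBYWW
WBBBYWW
WWWWWWW
WWWWWWW
WWWWWWW

Answer: WWWWWWW
WWWWWWW
WWWWYWW
WBBBYWW
WWBBYWW
WBBBYWW
WWWWWWW
WWWWWWW
WWWWWWW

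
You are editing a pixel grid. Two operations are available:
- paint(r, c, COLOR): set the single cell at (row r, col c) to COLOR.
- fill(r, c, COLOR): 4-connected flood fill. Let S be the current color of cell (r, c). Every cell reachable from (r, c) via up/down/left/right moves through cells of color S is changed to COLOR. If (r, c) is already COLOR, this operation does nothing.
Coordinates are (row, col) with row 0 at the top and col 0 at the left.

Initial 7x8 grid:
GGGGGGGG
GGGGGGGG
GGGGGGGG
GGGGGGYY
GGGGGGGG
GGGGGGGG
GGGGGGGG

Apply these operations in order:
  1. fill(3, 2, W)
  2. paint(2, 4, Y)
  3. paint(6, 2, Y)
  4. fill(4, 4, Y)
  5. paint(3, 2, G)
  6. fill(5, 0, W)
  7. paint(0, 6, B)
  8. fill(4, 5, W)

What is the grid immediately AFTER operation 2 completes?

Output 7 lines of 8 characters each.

Answer: WWWWWWWW
WWWWWWWW
WWWWYWWW
WWWWWWYY
WWWWWWWW
WWWWWWWW
WWWWWWWW

Derivation:
After op 1 fill(3,2,W) [54 cells changed]:
WWWWWWWW
WWWWWWWW
WWWWWWWW
WWWWWWYY
WWWWWWWW
WWWWWWWW
WWWWWWWW
After op 2 paint(2,4,Y):
WWWWWWWW
WWWWWWWW
WWWWYWWW
WWWWWWYY
WWWWWWWW
WWWWWWWW
WWWWWWWW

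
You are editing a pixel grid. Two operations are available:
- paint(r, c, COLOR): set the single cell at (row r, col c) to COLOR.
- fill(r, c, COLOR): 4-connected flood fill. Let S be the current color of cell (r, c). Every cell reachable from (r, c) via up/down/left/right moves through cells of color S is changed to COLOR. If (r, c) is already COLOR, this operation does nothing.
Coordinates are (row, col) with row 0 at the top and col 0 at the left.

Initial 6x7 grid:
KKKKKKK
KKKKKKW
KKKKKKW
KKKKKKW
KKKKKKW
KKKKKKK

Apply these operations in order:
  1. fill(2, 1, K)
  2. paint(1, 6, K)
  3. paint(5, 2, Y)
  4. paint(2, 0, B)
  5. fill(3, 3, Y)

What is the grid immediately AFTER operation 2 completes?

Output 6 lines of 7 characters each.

Answer: KKKKKKK
KKKKKKK
KKKKKKW
KKKKKKW
KKKKKKW
KKKKKKK

Derivation:
After op 1 fill(2,1,K) [0 cells changed]:
KKKKKKK
KKKKKKW
KKKKKKW
KKKKKKW
KKKKKKW
KKKKKKK
After op 2 paint(1,6,K):
KKKKKKK
KKKKKKK
KKKKKKW
KKKKKKW
KKKKKKW
KKKKKKK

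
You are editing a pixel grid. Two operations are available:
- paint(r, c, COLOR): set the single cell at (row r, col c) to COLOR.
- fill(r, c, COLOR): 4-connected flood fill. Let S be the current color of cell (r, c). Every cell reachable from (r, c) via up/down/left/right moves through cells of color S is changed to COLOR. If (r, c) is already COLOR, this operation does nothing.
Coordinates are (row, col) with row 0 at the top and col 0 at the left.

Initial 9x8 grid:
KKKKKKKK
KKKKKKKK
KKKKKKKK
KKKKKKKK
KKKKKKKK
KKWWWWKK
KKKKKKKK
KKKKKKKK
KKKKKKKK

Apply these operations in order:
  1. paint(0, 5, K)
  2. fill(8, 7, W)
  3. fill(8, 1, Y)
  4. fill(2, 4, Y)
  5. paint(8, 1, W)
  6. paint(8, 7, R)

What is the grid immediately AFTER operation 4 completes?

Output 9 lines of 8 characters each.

Answer: YYYYYYYY
YYYYYYYY
YYYYYYYY
YYYYYYYY
YYYYYYYY
YYYYYYYY
YYYYYYYY
YYYYYYYY
YYYYYYYY

Derivation:
After op 1 paint(0,5,K):
KKKKKKKK
KKKKKKKK
KKKKKKKK
KKKKKKKK
KKKKKKKK
KKWWWWKK
KKKKKKKK
KKKKKKKK
KKKKKKKK
After op 2 fill(8,7,W) [68 cells changed]:
WWWWWWWW
WWWWWWWW
WWWWWWWW
WWWWWWWW
WWWWWWWW
WWWWWWWW
WWWWWWWW
WWWWWWWW
WWWWWWWW
After op 3 fill(8,1,Y) [72 cells changed]:
YYYYYYYY
YYYYYYYY
YYYYYYYY
YYYYYYYY
YYYYYYYY
YYYYYYYY
YYYYYYYY
YYYYYYYY
YYYYYYYY
After op 4 fill(2,4,Y) [0 cells changed]:
YYYYYYYY
YYYYYYYY
YYYYYYYY
YYYYYYYY
YYYYYYYY
YYYYYYYY
YYYYYYYY
YYYYYYYY
YYYYYYYY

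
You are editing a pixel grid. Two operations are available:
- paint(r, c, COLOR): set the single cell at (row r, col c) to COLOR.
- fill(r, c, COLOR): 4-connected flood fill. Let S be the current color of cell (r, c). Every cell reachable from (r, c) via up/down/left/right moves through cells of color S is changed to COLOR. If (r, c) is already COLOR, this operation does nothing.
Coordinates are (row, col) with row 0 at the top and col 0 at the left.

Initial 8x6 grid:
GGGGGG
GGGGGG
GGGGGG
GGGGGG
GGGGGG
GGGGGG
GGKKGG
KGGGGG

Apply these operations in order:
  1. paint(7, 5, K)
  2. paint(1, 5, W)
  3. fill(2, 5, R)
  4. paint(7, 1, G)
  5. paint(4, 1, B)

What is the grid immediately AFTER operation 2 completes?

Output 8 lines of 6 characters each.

After op 1 paint(7,5,K):
GGGGGG
GGGGGG
GGGGGG
GGGGGG
GGGGGG
GGGGGG
GGKKGG
KGGGGK
After op 2 paint(1,5,W):
GGGGGG
GGGGGW
GGGGGG
GGGGGG
GGGGGG
GGGGGG
GGKKGG
KGGGGK

Answer: GGGGGG
GGGGGW
GGGGGG
GGGGGG
GGGGGG
GGGGGG
GGKKGG
KGGGGK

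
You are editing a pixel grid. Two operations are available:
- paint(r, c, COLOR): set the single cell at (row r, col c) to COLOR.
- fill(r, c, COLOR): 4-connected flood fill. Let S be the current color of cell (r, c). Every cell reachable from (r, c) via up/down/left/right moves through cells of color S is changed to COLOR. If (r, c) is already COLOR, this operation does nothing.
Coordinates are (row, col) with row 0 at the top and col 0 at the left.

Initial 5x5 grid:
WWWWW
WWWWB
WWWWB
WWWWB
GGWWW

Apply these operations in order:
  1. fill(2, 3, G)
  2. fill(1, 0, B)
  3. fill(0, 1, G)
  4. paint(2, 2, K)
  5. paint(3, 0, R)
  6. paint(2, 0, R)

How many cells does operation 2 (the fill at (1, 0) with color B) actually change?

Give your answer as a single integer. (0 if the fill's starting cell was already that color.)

After op 1 fill(2,3,G) [20 cells changed]:
GGGGG
GGGGB
GGGGB
GGGGB
GGGGG
After op 2 fill(1,0,B) [22 cells changed]:
BBBBB
BBBBB
BBBBB
BBBBB
BBBBB

Answer: 22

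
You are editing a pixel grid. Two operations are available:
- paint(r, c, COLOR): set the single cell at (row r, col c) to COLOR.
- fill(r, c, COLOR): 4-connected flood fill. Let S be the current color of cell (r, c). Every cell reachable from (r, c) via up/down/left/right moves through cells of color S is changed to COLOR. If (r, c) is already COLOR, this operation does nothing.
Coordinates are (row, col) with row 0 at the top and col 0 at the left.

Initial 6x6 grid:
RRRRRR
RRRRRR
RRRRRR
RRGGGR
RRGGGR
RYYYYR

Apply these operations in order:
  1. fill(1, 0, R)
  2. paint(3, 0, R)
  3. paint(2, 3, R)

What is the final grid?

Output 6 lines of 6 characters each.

Answer: RRRRRR
RRRRRR
RRRRRR
RRGGGR
RRGGGR
RYYYYR

Derivation:
After op 1 fill(1,0,R) [0 cells changed]:
RRRRRR
RRRRRR
RRRRRR
RRGGGR
RRGGGR
RYYYYR
After op 2 paint(3,0,R):
RRRRRR
RRRRRR
RRRRRR
RRGGGR
RRGGGR
RYYYYR
After op 3 paint(2,3,R):
RRRRRR
RRRRRR
RRRRRR
RRGGGR
RRGGGR
RYYYYR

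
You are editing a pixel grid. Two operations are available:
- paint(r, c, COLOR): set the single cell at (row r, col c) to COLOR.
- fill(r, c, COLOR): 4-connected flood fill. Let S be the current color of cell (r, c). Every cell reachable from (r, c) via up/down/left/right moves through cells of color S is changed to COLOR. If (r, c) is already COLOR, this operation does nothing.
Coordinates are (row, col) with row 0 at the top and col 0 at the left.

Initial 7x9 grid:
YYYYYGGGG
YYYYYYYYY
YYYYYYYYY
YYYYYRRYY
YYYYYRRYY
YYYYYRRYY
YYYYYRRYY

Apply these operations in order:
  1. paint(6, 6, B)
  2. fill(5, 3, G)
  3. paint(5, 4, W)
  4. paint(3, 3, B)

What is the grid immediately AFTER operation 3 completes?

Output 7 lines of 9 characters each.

Answer: GGGGGGGGG
GGGGGGGGG
GGGGGGGGG
GGGGGRRGG
GGGGGRRGG
GGGGWRRGG
GGGGGRBGG

Derivation:
After op 1 paint(6,6,B):
YYYYYGGGG
YYYYYYYYY
YYYYYYYYY
YYYYYRRYY
YYYYYRRYY
YYYYYRRYY
YYYYYRBYY
After op 2 fill(5,3,G) [51 cells changed]:
GGGGGGGGG
GGGGGGGGG
GGGGGGGGG
GGGGGRRGG
GGGGGRRGG
GGGGGRRGG
GGGGGRBGG
After op 3 paint(5,4,W):
GGGGGGGGG
GGGGGGGGG
GGGGGGGGG
GGGGGRRGG
GGGGGRRGG
GGGGWRRGG
GGGGGRBGG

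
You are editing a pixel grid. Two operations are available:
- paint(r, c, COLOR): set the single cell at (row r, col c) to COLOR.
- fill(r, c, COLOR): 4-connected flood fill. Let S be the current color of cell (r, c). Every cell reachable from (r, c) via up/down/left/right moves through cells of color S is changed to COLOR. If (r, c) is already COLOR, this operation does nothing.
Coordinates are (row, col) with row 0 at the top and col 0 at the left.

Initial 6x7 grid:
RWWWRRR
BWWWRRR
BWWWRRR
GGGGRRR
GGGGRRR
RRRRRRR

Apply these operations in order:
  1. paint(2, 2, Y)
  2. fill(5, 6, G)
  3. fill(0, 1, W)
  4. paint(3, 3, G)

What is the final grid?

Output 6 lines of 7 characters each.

After op 1 paint(2,2,Y):
RWWWRRR
BWWWRRR
BWYWRRR
GGGGRRR
GGGGRRR
RRRRRRR
After op 2 fill(5,6,G) [22 cells changed]:
RWWWGGG
BWWWGGG
BWYWGGG
GGGGGGG
GGGGGGG
GGGGGGG
After op 3 fill(0,1,W) [0 cells changed]:
RWWWGGG
BWWWGGG
BWYWGGG
GGGGGGG
GGGGGGG
GGGGGGG
After op 4 paint(3,3,G):
RWWWGGG
BWWWGGG
BWYWGGG
GGGGGGG
GGGGGGG
GGGGGGG

Answer: RWWWGGG
BWWWGGG
BWYWGGG
GGGGGGG
GGGGGGG
GGGGGGG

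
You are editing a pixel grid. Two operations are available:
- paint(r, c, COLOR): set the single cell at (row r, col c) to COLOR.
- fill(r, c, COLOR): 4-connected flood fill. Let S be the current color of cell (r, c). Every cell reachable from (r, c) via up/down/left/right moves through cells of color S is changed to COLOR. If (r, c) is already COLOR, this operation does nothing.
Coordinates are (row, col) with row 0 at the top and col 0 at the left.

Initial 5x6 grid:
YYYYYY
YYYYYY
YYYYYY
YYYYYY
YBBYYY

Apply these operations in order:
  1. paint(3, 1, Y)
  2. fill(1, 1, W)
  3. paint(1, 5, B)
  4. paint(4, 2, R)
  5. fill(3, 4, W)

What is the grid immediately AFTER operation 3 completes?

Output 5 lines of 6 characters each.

After op 1 paint(3,1,Y):
YYYYYY
YYYYYY
YYYYYY
YYYYYY
YBBYYY
After op 2 fill(1,1,W) [28 cells changed]:
WWWWWW
WWWWWW
WWWWWW
WWWWWW
WBBWWW
After op 3 paint(1,5,B):
WWWWWW
WWWWWB
WWWWWW
WWWWWW
WBBWWW

Answer: WWWWWW
WWWWWB
WWWWWW
WWWWWW
WBBWWW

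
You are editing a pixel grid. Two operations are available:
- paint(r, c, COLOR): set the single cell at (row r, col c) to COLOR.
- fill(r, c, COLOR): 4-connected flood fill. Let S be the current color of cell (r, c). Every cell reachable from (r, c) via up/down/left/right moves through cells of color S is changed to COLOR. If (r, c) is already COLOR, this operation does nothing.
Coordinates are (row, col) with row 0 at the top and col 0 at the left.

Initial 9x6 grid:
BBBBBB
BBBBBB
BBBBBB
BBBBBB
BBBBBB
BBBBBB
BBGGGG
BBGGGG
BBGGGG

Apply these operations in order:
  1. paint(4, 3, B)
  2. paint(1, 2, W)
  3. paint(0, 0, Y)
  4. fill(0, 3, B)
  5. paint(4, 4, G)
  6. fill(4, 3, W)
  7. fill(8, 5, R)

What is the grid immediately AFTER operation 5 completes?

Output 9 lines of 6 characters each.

After op 1 paint(4,3,B):
BBBBBB
BBBBBB
BBBBBB
BBBBBB
BBBBBB
BBBBBB
BBGGGG
BBGGGG
BBGGGG
After op 2 paint(1,2,W):
BBBBBB
BBWBBB
BBBBBB
BBBBBB
BBBBBB
BBBBBB
BBGGGG
BBGGGG
BBGGGG
After op 3 paint(0,0,Y):
YBBBBB
BBWBBB
BBBBBB
BBBBBB
BBBBBB
BBBBBB
BBGGGG
BBGGGG
BBGGGG
After op 4 fill(0,3,B) [0 cells changed]:
YBBBBB
BBWBBB
BBBBBB
BBBBBB
BBBBBB
BBBBBB
BBGGGG
BBGGGG
BBGGGG
After op 5 paint(4,4,G):
YBBBBB
BBWBBB
BBBBBB
BBBBBB
BBBBGB
BBBBBB
BBGGGG
BBGGGG
BBGGGG

Answer: YBBBBB
BBWBBB
BBBBBB
BBBBBB
BBBBGB
BBBBBB
BBGGGG
BBGGGG
BBGGGG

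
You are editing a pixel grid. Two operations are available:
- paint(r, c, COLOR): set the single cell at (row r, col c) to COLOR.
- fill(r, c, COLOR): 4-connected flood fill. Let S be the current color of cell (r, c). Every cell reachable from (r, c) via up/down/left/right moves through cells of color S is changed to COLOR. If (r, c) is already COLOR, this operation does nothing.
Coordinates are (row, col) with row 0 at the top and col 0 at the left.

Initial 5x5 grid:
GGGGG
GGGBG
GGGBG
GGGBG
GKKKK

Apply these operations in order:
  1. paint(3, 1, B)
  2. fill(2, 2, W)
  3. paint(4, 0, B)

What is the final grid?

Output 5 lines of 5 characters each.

Answer: WWWWW
WWWBW
WWWBW
WBWBW
BKKKK

Derivation:
After op 1 paint(3,1,B):
GGGGG
GGGBG
GGGBG
GBGBG
GKKKK
After op 2 fill(2,2,W) [17 cells changed]:
WWWWW
WWWBW
WWWBW
WBWBW
WKKKK
After op 3 paint(4,0,B):
WWWWW
WWWBW
WWWBW
WBWBW
BKKKK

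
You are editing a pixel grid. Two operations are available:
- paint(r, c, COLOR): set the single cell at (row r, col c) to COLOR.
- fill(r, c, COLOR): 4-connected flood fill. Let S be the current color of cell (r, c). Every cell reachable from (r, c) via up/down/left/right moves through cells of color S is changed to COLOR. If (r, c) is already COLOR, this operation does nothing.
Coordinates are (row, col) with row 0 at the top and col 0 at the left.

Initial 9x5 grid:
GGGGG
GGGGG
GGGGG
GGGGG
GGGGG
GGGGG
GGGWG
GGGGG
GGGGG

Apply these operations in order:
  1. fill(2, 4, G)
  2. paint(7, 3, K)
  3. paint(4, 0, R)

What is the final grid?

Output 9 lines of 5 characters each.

After op 1 fill(2,4,G) [0 cells changed]:
GGGGG
GGGGG
GGGGG
GGGGG
GGGGG
GGGGG
GGGWG
GGGGG
GGGGG
After op 2 paint(7,3,K):
GGGGG
GGGGG
GGGGG
GGGGG
GGGGG
GGGGG
GGGWG
GGGKG
GGGGG
After op 3 paint(4,0,R):
GGGGG
GGGGG
GGGGG
GGGGG
RGGGG
GGGGG
GGGWG
GGGKG
GGGGG

Answer: GGGGG
GGGGG
GGGGG
GGGGG
RGGGG
GGGGG
GGGWG
GGGKG
GGGGG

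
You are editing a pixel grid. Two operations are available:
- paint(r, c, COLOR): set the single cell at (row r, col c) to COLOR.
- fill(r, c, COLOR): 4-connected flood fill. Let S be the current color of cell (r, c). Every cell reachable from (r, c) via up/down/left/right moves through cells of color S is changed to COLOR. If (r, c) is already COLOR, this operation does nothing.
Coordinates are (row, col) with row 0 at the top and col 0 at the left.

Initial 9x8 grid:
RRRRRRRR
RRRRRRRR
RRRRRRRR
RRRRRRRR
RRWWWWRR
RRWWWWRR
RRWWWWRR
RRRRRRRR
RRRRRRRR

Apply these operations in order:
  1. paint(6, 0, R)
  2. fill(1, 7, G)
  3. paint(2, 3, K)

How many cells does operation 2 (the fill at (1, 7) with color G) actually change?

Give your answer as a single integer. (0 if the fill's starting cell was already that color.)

Answer: 60

Derivation:
After op 1 paint(6,0,R):
RRRRRRRR
RRRRRRRR
RRRRRRRR
RRRRRRRR
RRWWWWRR
RRWWWWRR
RRWWWWRR
RRRRRRRR
RRRRRRRR
After op 2 fill(1,7,G) [60 cells changed]:
GGGGGGGG
GGGGGGGG
GGGGGGGG
GGGGGGGG
GGWWWWGG
GGWWWWGG
GGWWWWGG
GGGGGGGG
GGGGGGGG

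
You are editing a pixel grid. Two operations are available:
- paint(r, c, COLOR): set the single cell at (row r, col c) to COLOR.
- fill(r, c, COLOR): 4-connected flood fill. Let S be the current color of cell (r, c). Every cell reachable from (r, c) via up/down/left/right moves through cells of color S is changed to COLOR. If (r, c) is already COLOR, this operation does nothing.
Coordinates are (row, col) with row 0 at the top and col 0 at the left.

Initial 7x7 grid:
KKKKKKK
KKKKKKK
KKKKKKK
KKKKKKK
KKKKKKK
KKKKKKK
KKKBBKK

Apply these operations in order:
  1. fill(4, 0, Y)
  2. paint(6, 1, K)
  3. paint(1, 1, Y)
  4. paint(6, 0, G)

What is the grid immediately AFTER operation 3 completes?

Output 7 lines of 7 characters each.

Answer: YYYYYYY
YYYYYYY
YYYYYYY
YYYYYYY
YYYYYYY
YYYYYYY
YKYBBYY

Derivation:
After op 1 fill(4,0,Y) [47 cells changed]:
YYYYYYY
YYYYYYY
YYYYYYY
YYYYYYY
YYYYYYY
YYYYYYY
YYYBBYY
After op 2 paint(6,1,K):
YYYYYYY
YYYYYYY
YYYYYYY
YYYYYYY
YYYYYYY
YYYYYYY
YKYBBYY
After op 3 paint(1,1,Y):
YYYYYYY
YYYYYYY
YYYYYYY
YYYYYYY
YYYYYYY
YYYYYYY
YKYBBYY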